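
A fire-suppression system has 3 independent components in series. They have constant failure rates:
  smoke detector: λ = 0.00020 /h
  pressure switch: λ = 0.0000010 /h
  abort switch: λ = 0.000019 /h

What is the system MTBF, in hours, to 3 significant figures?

4550

Series of exponential components: λ_sys = Σ λ_i
λ_sys = 0.00020 + 0.0000010 + 0.000019 = 2.2000e-04 /h
MTBF = 1 / λ_sys = 4550 h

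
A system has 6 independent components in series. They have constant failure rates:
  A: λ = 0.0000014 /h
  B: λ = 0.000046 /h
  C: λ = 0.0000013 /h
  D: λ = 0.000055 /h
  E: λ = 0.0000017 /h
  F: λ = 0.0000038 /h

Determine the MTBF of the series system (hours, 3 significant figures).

Series of exponential components: λ_sys = Σ λ_i
λ_sys = 0.0000014 + 0.000046 + 0.0000013 + 0.000055 + 0.0000017 + 0.0000038 = 1.0920e-04 /h
MTBF = 1 / λ_sys = 9160 h

9160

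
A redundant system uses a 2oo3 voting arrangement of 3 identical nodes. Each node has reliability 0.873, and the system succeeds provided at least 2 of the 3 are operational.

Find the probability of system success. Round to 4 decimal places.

0.9557

R = Σ_{i=2}^{3} C(3,i) p^i (1−p)^{3−i} with p = 0.873
C(3,2)·0.873^2·0.127^1 = 0.290371
C(3,3)·0.873^3·0.127^0 = 0.665339
Sum = 0.9557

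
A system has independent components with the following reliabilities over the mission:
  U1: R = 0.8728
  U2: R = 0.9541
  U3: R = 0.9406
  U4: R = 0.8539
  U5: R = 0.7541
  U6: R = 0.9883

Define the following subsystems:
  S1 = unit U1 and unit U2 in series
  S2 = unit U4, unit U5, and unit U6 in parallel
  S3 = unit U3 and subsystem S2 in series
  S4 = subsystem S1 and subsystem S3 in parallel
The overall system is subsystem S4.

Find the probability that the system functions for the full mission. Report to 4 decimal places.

Series (U1 and U2): 0.872800 × 0.954100 = 0.832738
Parallel (U4, U5, and U6): 1 − (1 − 0.853900)(1 − 0.754100)(1 − 0.988300) = 0.999580
Series (U3 and [0.999580]): 0.940600 × 0.999580 = 0.940205
Parallel ([0.832738] and [0.940205]): 1 − (1 − 0.832738)(1 − 0.940205) = 0.9900

0.9900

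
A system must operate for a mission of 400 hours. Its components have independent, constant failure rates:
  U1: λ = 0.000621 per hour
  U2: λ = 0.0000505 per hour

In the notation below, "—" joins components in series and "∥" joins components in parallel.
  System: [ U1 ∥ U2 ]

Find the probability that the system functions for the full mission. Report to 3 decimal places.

R(U1) = exp(−0.000621 × 400) = 0.78005
R(U2) = exp(−0.0000505 × 400) = 0.98000
Parallel (U1 and U2): 1 − (1 − 0.78005)(1 − 0.98000) = 0.996

0.996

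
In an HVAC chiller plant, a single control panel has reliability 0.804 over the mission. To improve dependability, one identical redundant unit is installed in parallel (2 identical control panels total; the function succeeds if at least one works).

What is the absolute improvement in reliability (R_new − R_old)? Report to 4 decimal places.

0.1576

R_before = 0.804
R_after = 1 − (1 − 0.804)^2 = 0.9616
ΔR = 0.9616 − 0.804 = 0.1576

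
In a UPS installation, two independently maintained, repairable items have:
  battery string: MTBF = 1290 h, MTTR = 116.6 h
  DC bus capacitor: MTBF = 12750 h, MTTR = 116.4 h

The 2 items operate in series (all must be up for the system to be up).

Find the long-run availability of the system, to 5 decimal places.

0.90881

A(battery string) = MTBF/(MTBF+MTTR) = 1290/(1290+116.6) = 0.917105
A(DC bus capacitor) = MTBF/(MTBF+MTTR) = 12750/(12750+116.4) = 0.990953
Series availability: 0.917105 × 0.990953 = 0.90881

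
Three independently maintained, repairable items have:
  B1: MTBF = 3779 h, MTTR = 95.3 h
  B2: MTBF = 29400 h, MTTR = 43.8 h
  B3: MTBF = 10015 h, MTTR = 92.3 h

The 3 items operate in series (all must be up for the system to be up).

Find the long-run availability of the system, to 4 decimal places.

A(B1) = MTBF/(MTBF+MTTR) = 3779/(3779+95.3) = 0.975402
A(B2) = MTBF/(MTBF+MTTR) = 29400/(29400+43.8) = 0.998512
A(B3) = MTBF/(MTBF+MTTR) = 10015/(10015+92.3) = 0.990868
Series availability: 0.975402 × 0.998512 × 0.990868 = 0.9651

0.9651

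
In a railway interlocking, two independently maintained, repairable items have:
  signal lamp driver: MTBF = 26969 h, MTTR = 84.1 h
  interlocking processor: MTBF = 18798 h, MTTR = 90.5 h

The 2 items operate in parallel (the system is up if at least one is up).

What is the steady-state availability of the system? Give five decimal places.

0.99999

A(signal lamp driver) = MTBF/(MTBF+MTTR) = 26969/(26969+84.1) = 0.996891
A(interlocking processor) = MTBF/(MTBF+MTTR) = 18798/(18798+90.5) = 0.995209
Parallel availability: 1 − (1 − 0.996891)(1 − 0.995209) = 0.99999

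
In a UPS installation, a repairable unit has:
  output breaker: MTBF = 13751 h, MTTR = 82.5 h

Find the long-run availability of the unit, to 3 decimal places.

0.994

A(output breaker) = MTBF/(MTBF+MTTR) = 13751/(13751+82.5) = 0.994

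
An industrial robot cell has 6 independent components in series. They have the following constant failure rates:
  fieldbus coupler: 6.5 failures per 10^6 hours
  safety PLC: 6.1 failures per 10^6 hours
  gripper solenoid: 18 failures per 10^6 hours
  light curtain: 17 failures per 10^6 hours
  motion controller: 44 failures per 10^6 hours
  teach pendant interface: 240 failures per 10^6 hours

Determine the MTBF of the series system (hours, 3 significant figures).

3020

Series of exponential components: λ_sys = Σ λ_i
λ_sys = 0.0000065 + 0.0000061 + 0.000018 + 0.000017 + 0.000044 + 0.00024 = 3.3160e-04 /h
MTBF = 1 / λ_sys = 3020 h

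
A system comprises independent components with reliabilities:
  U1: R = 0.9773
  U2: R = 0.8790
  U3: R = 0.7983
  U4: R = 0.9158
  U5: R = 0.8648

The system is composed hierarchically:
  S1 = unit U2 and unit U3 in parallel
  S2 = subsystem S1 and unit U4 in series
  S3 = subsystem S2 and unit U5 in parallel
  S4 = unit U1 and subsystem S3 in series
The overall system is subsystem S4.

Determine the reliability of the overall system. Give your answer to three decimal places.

0.963

Parallel (U2 and U3): 1 − (1 − 0.87900)(1 − 0.79830) = 0.97559
Series ([0.97559] and U4): 0.97559 × 0.91580 = 0.89345
Parallel ([0.89345] and U5): 1 − (1 − 0.89345)(1 − 0.86480) = 0.98559
Series (U1 and [0.98559]): 0.97730 × 0.98559 = 0.963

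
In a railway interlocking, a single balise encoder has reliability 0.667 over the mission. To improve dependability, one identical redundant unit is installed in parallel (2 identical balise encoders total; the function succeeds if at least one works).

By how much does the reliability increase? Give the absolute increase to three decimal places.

R_before = 0.667
R_after = 1 − (1 − 0.667)^2 = 0.889
ΔR = 0.889 − 0.667 = 0.222

0.222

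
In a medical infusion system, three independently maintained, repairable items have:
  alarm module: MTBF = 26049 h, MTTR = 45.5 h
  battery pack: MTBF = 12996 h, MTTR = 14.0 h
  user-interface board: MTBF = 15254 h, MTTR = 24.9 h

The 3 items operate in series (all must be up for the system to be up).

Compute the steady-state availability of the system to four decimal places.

0.9956

A(alarm module) = MTBF/(MTBF+MTTR) = 26049/(26049+45.5) = 0.998256
A(battery pack) = MTBF/(MTBF+MTTR) = 12996/(12996+14.0) = 0.998924
A(user-interface board) = MTBF/(MTBF+MTTR) = 15254/(15254+24.9) = 0.998370
Series availability: 0.998256 × 0.998924 × 0.998370 = 0.9956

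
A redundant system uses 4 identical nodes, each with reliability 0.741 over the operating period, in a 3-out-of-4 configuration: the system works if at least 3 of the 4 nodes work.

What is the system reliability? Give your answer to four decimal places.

0.7230

R = Σ_{i=3}^{4} C(4,i) p^i (1−p)^{4−i} with p = 0.741
C(4,3)·0.741^3·0.259^1 = 0.421516
C(4,4)·0.741^4·0.259^0 = 0.301490
Sum = 0.7230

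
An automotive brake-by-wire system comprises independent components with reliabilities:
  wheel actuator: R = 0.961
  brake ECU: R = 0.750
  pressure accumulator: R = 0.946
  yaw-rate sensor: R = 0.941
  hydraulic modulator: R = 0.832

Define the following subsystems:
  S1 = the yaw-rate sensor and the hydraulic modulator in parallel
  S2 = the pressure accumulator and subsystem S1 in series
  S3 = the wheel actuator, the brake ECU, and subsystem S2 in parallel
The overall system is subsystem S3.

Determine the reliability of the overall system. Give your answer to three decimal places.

Parallel (yaw-rate sensor and hydraulic modulator): 1 − (1 − 0.94100)(1 − 0.83200) = 0.99009
Series (pressure accumulator and [0.99009]): 0.94600 × 0.99009 = 0.93663
Parallel (wheel actuator, brake ECU, and [0.93663]): 1 − (1 − 0.96100)(1 − 0.75000)(1 − 0.93663) = 0.999

0.999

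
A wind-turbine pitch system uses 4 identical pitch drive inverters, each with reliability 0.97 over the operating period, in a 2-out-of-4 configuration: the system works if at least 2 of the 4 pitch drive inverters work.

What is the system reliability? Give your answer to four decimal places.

0.9999

R = Σ_{i=2}^{4} C(4,i) p^i (1−p)^{4−i} with p = 0.97
C(4,2)·0.97^2·0.03^2 = 0.005081
C(4,3)·0.97^3·0.03^1 = 0.109521
C(4,4)·0.97^4·0.03^0 = 0.885293
Sum = 0.9999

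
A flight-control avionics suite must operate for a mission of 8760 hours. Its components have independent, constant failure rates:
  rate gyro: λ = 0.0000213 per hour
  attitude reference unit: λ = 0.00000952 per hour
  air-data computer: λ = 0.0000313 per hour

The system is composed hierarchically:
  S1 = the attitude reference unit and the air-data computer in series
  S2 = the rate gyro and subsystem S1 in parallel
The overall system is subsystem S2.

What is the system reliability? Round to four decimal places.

0.9488

R(rate gyro) = exp(−0.0000213 × 8760) = 0.829786
R(attitude reference unit) = exp(−0.00000952 × 8760) = 0.919987
R(air-data computer) = exp(−0.0000313 × 8760) = 0.760189
Series (attitude reference unit and air-data computer): 0.919987 × 0.760189 = 0.699364
Parallel (rate gyro and [0.699364]): 1 − (1 − 0.829786)(1 − 0.699364) = 0.9488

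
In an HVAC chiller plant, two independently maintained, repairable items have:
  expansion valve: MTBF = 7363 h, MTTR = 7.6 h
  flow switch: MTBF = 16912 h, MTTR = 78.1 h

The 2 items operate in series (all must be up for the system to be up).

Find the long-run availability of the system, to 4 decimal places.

0.9944

A(expansion valve) = MTBF/(MTBF+MTTR) = 7363/(7363+7.6) = 0.998969
A(flow switch) = MTBF/(MTBF+MTTR) = 16912/(16912+78.1) = 0.995403
Series availability: 0.998969 × 0.995403 = 0.9944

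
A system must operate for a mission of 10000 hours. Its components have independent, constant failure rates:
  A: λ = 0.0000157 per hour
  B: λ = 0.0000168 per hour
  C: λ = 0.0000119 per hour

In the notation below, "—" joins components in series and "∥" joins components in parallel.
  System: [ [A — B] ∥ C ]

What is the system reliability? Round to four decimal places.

0.9689

R(A) = exp(−0.0000157 × 10000) = 0.854704
R(B) = exp(−0.0000168 × 10000) = 0.845354
R(C) = exp(−0.0000119 × 10000) = 0.887808
Series (A and B): 0.854704 × 0.845354 = 0.722527
Parallel ([0.722527] and C): 1 − (1 − 0.722527)(1 − 0.887808) = 0.9689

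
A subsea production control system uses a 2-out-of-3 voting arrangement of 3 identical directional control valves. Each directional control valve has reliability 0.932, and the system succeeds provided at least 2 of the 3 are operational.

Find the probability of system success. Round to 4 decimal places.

0.9868

R = Σ_{i=2}^{3} C(3,i) p^i (1−p)^{3−i} with p = 0.932
C(3,2)·0.932^2·0.068^1 = 0.177199
C(3,3)·0.932^3·0.068^0 = 0.809558
Sum = 0.9868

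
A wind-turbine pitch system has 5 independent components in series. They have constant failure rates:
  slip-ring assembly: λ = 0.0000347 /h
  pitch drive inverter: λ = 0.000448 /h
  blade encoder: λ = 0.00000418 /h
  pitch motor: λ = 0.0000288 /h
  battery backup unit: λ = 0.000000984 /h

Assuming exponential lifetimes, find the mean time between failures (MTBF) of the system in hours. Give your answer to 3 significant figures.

Series of exponential components: λ_sys = Σ λ_i
λ_sys = 0.0000347 + 0.000448 + 0.00000418 + 0.0000288 + 0.000000984 = 5.1666e-04 /h
MTBF = 1 / λ_sys = 1940 h

1940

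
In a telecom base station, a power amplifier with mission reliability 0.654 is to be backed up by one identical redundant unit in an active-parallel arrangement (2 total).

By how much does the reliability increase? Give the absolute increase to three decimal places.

R_before = 0.654
R_after = 1 − (1 − 0.654)^2 = 0.880
ΔR = 0.880 − 0.654 = 0.226

0.226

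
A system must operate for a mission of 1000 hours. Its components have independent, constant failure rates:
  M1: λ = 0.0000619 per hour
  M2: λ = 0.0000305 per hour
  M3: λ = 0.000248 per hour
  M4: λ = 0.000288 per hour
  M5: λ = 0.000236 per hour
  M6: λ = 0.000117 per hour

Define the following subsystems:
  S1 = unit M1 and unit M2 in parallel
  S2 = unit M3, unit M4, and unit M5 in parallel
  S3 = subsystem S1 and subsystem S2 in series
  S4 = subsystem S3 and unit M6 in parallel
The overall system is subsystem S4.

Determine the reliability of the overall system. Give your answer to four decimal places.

R(M1) = exp(−0.0000619 × 1000) = 0.939977
R(M2) = exp(−0.0000305 × 1000) = 0.969960
R(M3) = exp(−0.000248 × 1000) = 0.780360
R(M4) = exp(−0.000288 × 1000) = 0.749762
R(M5) = exp(−0.000236 × 1000) = 0.789781
R(M6) = exp(−0.000117 × 1000) = 0.889585
Parallel (M1 and M2): 1 − (1 − 0.939977)(1 − 0.969960) = 0.998197
Parallel (M3, M4, and M5): 1 − (1 − 0.780360)(1 − 0.749762)(1 − 0.789781) = 0.988446
Series ([0.998197] and [0.988446]): 0.998197 × 0.988446 = 0.986664
Parallel ([0.986664] and M6): 1 − (1 − 0.986664)(1 − 0.889585) = 0.9985

0.9985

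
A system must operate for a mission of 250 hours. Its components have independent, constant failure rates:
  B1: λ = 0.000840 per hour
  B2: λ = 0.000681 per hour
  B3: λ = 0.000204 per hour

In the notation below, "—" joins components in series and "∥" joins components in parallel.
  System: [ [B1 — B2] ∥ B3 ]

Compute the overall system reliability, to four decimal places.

0.9843

R(B1) = exp(−0.000840 × 250) = 0.810584
R(B2) = exp(−0.000681 × 250) = 0.843454
R(B3) = exp(−0.000204 × 250) = 0.950279
Series (B1 and B2): 0.810584 × 0.843454 = 0.683690
Parallel ([0.683690] and B3): 1 − (1 − 0.683690)(1 − 0.950279) = 0.9843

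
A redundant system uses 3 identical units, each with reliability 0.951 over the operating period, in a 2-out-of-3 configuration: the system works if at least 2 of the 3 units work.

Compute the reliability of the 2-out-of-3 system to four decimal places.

0.9930

R = Σ_{i=2}^{3} C(3,i) p^i (1−p)^{3−i} with p = 0.951
C(3,2)·0.951^2·0.049^1 = 0.132947
C(3,3)·0.951^3·0.049^0 = 0.860085
Sum = 0.9930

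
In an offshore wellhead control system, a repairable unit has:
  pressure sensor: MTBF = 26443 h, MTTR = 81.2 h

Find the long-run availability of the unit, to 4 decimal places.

A(pressure sensor) = MTBF/(MTBF+MTTR) = 26443/(26443+81.2) = 0.9969

0.9969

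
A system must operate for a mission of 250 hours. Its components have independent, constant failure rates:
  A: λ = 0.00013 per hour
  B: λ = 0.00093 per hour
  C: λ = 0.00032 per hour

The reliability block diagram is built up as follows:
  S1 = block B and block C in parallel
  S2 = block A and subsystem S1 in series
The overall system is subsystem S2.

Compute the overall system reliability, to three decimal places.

0.953

R(A) = exp(−0.00013 × 250) = 0.96802
R(B) = exp(−0.00093 × 250) = 0.79255
R(C) = exp(−0.00032 × 250) = 0.92312
Parallel (B and C): 1 − (1 − 0.79255)(1 − 0.92312) = 0.98405
Series (A and [0.98405]): 0.96802 × 0.98405 = 0.953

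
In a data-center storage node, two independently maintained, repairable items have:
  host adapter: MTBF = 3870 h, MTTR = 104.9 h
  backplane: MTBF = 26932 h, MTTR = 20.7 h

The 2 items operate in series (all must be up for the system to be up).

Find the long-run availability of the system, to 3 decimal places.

A(host adapter) = MTBF/(MTBF+MTTR) = 3870/(3870+104.9) = 0.973609
A(backplane) = MTBF/(MTBF+MTTR) = 26932/(26932+20.7) = 0.999232
Series availability: 0.973609 × 0.999232 = 0.973

0.973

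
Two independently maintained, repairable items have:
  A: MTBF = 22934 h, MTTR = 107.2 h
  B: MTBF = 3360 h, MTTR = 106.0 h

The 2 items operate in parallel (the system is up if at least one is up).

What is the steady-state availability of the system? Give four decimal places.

0.9999

A(A) = MTBF/(MTBF+MTTR) = 22934/(22934+107.2) = 0.995347
A(B) = MTBF/(MTBF+MTTR) = 3360/(3360+106.0) = 0.969417
Parallel availability: 1 − (1 − 0.995347)(1 − 0.969417) = 0.9999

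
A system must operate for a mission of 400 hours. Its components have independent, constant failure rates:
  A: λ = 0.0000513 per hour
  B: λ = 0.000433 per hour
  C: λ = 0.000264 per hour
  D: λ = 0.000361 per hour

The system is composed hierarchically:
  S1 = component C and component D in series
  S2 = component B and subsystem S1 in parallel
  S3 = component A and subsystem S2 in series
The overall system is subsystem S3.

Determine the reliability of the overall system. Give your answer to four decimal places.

R(A) = exp(−0.0000513 × 400) = 0.979689
R(B) = exp(−0.000433 × 400) = 0.840969
R(C) = exp(−0.000264 × 400) = 0.899784
R(D) = exp(−0.000361 × 400) = 0.865541
Series (C and D): 0.899784 × 0.865541 = 0.778800
Parallel (B and [0.778800]): 1 − (1 − 0.840969)(1 − 0.778800) = 0.964822
Series (A and [0.964822]): 0.979689 × 0.964822 = 0.9452

0.9452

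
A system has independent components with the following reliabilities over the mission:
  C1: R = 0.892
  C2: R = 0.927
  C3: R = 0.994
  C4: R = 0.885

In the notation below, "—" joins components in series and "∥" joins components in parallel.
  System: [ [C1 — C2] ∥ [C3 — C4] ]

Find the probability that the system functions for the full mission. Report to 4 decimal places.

0.9792

Series (C1 and C2): 0.892000 × 0.927000 = 0.826884
Series (C3 and C4): 0.994000 × 0.885000 = 0.879690
Parallel ([0.826884] and [0.879690]): 1 − (1 − 0.826884)(1 − 0.879690) = 0.9792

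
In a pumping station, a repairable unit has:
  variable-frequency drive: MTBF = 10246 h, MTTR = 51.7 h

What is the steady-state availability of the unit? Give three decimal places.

0.995

A(variable-frequency drive) = MTBF/(MTBF+MTTR) = 10246/(10246+51.7) = 0.995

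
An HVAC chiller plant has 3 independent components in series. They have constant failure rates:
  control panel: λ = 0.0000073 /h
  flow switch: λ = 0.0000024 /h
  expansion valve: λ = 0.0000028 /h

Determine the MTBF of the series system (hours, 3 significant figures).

80000

Series of exponential components: λ_sys = Σ λ_i
λ_sys = 0.0000073 + 0.0000024 + 0.0000028 = 1.2500e-05 /h
MTBF = 1 / λ_sys = 80000 h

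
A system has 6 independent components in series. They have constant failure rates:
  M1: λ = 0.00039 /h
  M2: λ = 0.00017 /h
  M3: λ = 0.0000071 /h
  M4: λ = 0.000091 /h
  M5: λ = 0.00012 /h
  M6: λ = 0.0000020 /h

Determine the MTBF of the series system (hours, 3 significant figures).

Series of exponential components: λ_sys = Σ λ_i
λ_sys = 0.00039 + 0.00017 + 0.0000071 + 0.000091 + 0.00012 + 0.0000020 = 7.8010e-04 /h
MTBF = 1 / λ_sys = 1280 h

1280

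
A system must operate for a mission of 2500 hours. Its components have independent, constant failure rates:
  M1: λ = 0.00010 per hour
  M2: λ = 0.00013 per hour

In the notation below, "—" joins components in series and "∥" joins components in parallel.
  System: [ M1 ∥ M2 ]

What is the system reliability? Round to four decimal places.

R(M1) = exp(−0.00010 × 2500) = 0.778801
R(M2) = exp(−0.00013 × 2500) = 0.722527
Parallel (M1 and M2): 1 − (1 − 0.778801)(1 − 0.722527) = 0.9386

0.9386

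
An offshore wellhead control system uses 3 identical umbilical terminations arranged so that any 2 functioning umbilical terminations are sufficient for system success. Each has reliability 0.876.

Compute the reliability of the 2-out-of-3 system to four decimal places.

0.9577

R = Σ_{i=2}^{3} C(3,i) p^i (1−p)^{3−i} with p = 0.876
C(3,2)·0.876^2·0.124^1 = 0.285464
C(3,3)·0.876^3·0.124^0 = 0.672221
Sum = 0.9577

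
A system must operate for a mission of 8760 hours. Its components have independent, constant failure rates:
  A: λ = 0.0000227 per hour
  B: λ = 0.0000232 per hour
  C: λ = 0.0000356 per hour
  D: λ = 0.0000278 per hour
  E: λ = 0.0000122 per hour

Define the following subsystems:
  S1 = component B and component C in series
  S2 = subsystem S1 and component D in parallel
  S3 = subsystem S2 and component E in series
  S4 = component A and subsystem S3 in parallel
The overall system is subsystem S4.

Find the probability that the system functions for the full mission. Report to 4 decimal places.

R(A) = exp(−0.0000227 × 8760) = 0.819671
R(B) = exp(−0.0000232 × 8760) = 0.816089
R(C) = exp(−0.0000356 × 8760) = 0.732087
R(D) = exp(−0.0000278 × 8760) = 0.783858
R(E) = exp(−0.0000122 × 8760) = 0.898641
Series (B and C): 0.816089 × 0.732087 = 0.597448
Parallel ([0.597448] and D): 1 − (1 − 0.597448)(1 − 0.783858) = 0.912992
Series ([0.912992] and E): 0.912992 × 0.898641 = 0.820452
Parallel (A and [0.820452]): 1 − (1 − 0.819671)(1 − 0.820452) = 0.9676

0.9676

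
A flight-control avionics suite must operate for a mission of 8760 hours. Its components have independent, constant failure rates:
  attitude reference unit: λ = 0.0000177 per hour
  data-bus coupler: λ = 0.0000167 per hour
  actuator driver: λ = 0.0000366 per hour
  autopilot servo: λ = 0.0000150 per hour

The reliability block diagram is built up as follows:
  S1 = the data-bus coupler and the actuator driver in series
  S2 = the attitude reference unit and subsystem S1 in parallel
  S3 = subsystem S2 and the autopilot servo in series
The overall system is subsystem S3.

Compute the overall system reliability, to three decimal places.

R(attitude reference unit) = exp(−0.0000177 × 8760) = 0.85637
R(data-bus coupler) = exp(−0.0000167 × 8760) = 0.86391
R(actuator driver) = exp(−0.0000366 × 8760) = 0.72570
R(autopilot servo) = exp(−0.0000150 × 8760) = 0.87687
Series (data-bus coupler and actuator driver): 0.86391 × 0.72570 = 0.62694
Parallel (attitude reference unit and [0.62694]): 1 − (1 − 0.85637)(1 − 0.62694) = 0.94642
Series ([0.94642] and autopilot servo): 0.94642 × 0.87687 = 0.830

0.830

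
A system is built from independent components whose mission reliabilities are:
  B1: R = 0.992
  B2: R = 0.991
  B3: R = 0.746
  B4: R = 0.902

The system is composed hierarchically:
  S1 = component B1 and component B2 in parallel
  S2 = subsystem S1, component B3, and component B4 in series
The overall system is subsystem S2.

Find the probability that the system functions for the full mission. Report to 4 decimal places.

Parallel (B1 and B2): 1 − (1 − 0.992000)(1 − 0.991000) = 0.999928
Series ([0.999928], B3, and B4): 0.999928 × 0.746000 × 0.902000 = 0.6728

0.6728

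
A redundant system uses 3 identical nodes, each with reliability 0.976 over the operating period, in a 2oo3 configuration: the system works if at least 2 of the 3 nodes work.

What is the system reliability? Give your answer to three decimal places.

R = Σ_{i=2}^{3} C(3,i) p^i (1−p)^{3−i} with p = 0.976
C(3,2)·0.976^2·0.024^1 = 0.06859
C(3,3)·0.976^3·0.024^0 = 0.92971
Sum = 0.998

0.998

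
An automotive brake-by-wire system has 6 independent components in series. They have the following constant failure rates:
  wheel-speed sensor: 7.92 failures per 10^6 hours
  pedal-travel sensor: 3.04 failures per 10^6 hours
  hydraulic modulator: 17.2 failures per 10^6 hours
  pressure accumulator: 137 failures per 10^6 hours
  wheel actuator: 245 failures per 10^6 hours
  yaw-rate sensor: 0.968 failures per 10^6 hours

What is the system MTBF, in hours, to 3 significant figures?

2430

Series of exponential components: λ_sys = Σ λ_i
λ_sys = 0.00000792 + 0.00000304 + 0.0000172 + 0.000137 + 0.000245 + 0.000000968 = 4.1113e-04 /h
MTBF = 1 / λ_sys = 2430 h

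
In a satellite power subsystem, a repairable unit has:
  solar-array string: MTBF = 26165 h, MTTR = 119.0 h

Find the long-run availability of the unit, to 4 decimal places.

A(solar-array string) = MTBF/(MTBF+MTTR) = 26165/(26165+119.0) = 0.9955

0.9955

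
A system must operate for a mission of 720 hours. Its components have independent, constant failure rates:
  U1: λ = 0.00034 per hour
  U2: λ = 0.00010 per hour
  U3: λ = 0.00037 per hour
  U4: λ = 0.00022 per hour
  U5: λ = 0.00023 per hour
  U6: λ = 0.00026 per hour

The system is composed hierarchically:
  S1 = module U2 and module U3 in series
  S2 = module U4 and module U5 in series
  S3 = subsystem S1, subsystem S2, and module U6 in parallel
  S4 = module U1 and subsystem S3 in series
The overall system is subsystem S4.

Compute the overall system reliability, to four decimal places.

R(U1) = exp(−0.00034 × 720) = 0.782861
R(U2) = exp(−0.00010 × 720) = 0.930531
R(U3) = exp(−0.00037 × 720) = 0.766133
R(U4) = exp(−0.00022 × 720) = 0.853508
R(U5) = exp(−0.00023 × 720) = 0.847385
R(U6) = exp(−0.00026 × 720) = 0.829278
Series (U2 and U3): 0.930531 × 0.766133 = 0.712911
Series (U4 and U5): 0.853508 × 0.847385 = 0.723250
Parallel ([0.712911], [0.723250], and U6): 1 − (1 − 0.712911)(1 − 0.723250)(1 − 0.829278) = 0.986436
Series (U1 and [0.986436]): 0.782861 × 0.986436 = 0.7722

0.7722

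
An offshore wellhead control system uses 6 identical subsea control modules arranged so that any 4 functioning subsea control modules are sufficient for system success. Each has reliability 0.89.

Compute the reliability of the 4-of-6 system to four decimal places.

0.9794

R = Σ_{i=4}^{6} C(6,i) p^i (1−p)^{6−i} with p = 0.89
C(6,4)·0.89^4·0.11^2 = 0.113877
C(6,5)·0.89^5·0.11^1 = 0.368548
C(6,6)·0.89^6·0.11^0 = 0.496981
Sum = 0.9794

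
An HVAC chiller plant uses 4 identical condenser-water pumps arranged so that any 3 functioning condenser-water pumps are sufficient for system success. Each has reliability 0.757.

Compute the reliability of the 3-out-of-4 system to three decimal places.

0.750

R = Σ_{i=3}^{4} C(4,i) p^i (1−p)^{4−i} with p = 0.757
C(4,3)·0.757^3·0.243^1 = 0.42165
C(4,4)·0.757^4·0.243^0 = 0.32839
Sum = 0.750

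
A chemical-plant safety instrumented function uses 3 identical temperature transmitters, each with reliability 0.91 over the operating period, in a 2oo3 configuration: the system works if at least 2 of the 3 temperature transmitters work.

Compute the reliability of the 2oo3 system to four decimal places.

0.9772

R = Σ_{i=2}^{3} C(3,i) p^i (1−p)^{3−i} with p = 0.91
C(3,2)·0.91^2·0.09^1 = 0.223587
C(3,3)·0.91^3·0.09^0 = 0.753571
Sum = 0.9772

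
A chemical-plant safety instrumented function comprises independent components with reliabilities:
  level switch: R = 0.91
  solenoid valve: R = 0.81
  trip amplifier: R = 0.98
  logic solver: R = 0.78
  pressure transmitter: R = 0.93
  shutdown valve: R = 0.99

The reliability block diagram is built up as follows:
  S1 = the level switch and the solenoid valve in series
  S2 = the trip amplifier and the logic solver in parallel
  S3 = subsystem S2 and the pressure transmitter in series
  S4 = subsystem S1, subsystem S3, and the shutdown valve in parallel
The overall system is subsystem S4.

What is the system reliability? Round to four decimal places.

Series (level switch and solenoid valve): 0.910000 × 0.810000 = 0.737100
Parallel (trip amplifier and logic solver): 1 − (1 − 0.980000)(1 − 0.780000) = 0.995600
Series ([0.995600] and pressure transmitter): 0.995600 × 0.930000 = 0.925908
Parallel ([0.737100], [0.925908], and shutdown valve): 1 − (1 − 0.737100)(1 − 0.925908)(1 − 0.990000) = 0.9998

0.9998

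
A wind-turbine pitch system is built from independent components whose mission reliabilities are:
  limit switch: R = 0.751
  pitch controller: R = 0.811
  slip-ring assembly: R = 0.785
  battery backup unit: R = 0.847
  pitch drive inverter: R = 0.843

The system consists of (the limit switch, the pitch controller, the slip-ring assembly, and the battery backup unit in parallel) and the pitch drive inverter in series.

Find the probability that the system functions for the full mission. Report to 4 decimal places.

0.8417

Parallel (limit switch, pitch controller, slip-ring assembly, and battery backup unit): 1 − (1 − 0.751000)(1 − 0.811000)(1 − 0.785000)(1 − 0.847000) = 0.998452
Series ([0.998452] and pitch drive inverter): 0.998452 × 0.843000 = 0.8417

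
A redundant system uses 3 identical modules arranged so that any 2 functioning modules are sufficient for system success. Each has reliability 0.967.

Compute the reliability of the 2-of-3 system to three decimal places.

R = Σ_{i=2}^{3} C(3,i) p^i (1−p)^{3−i} with p = 0.967
C(3,2)·0.967^2·0.033^1 = 0.09257
C(3,3)·0.967^3·0.033^0 = 0.90423
Sum = 0.997

0.997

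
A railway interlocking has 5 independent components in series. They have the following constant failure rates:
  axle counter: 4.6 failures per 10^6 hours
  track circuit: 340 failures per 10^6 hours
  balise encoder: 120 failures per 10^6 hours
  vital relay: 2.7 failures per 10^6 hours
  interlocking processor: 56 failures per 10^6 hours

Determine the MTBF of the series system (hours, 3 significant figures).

1910

Series of exponential components: λ_sys = Σ λ_i
λ_sys = 0.0000046 + 0.00034 + 0.00012 + 0.0000027 + 0.000056 = 5.2330e-04 /h
MTBF = 1 / λ_sys = 1910 h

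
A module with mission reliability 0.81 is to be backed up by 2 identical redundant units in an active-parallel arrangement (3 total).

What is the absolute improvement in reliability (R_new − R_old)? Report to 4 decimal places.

0.1831

R_before = 0.81
R_after = 1 − (1 − 0.81)^3 = 0.9931
ΔR = 0.9931 − 0.81 = 0.1831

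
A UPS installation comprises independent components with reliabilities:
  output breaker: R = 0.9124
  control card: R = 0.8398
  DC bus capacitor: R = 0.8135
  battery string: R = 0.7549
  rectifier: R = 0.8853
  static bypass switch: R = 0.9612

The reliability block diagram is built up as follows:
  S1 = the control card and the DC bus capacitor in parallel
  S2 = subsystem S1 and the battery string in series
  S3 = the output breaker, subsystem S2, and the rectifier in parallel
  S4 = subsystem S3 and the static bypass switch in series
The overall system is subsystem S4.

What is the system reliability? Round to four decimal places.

0.9586

Parallel (control card and DC bus capacitor): 1 − (1 − 0.839800)(1 − 0.813500) = 0.970123
Series ([0.970123] and battery string): 0.970123 × 0.754900 = 0.732346
Parallel (output breaker, [0.732346], and rectifier): 1 − (1 − 0.912400)(1 − 0.732346)(1 − 0.885300) = 0.997311
Series ([0.997311] and static bypass switch): 0.997311 × 0.961200 = 0.9586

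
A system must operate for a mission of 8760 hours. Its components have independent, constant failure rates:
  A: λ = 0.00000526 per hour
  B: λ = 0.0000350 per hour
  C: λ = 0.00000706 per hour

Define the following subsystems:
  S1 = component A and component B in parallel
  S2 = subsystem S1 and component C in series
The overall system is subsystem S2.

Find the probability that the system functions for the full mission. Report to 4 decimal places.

0.9289

R(A) = exp(−0.00000526 × 8760) = 0.954968
R(B) = exp(−0.0000350 × 8760) = 0.735945
R(C) = exp(−0.00000706 × 8760) = 0.940028
Parallel (A and B): 1 − (1 − 0.954968)(1 − 0.735945) = 0.988109
Series ([0.988109] and C): 0.988109 × 0.940028 = 0.9289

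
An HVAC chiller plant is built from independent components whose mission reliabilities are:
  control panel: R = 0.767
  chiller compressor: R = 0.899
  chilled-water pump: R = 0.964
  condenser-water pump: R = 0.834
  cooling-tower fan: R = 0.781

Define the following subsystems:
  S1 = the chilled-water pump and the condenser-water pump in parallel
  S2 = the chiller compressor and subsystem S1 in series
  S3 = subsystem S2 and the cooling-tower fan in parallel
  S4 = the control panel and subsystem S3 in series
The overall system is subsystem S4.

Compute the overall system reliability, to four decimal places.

0.7491

Parallel (chilled-water pump and condenser-water pump): 1 − (1 − 0.964000)(1 − 0.834000) = 0.994024
Series (chiller compressor and [0.994024]): 0.899000 × 0.994024 = 0.893628
Parallel ([0.893628] and cooling-tower fan): 1 − (1 − 0.893628)(1 − 0.781000) = 0.976705
Series (control panel and [0.976705]): 0.767000 × 0.976705 = 0.7491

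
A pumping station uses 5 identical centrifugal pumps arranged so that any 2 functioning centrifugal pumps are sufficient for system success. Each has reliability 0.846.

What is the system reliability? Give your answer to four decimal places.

0.9975

R = Σ_{i=2}^{5} C(5,i) p^i (1−p)^{5−i} with p = 0.846
C(5,2)·0.846^2·0.154^3 = 0.026140
C(5,3)·0.846^3·0.154^2 = 0.143599
C(5,4)·0.846^4·0.154^1 = 0.394432
C(5,5)·0.846^5·0.154^0 = 0.433363
Sum = 0.9975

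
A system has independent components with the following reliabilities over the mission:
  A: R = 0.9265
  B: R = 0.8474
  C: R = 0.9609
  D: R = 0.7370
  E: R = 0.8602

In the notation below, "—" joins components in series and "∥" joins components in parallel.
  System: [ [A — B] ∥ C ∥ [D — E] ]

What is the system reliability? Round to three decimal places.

Series (A and B): 0.92650 × 0.84740 = 0.78512
Series (D and E): 0.73700 × 0.86020 = 0.63397
Parallel ([0.78512], C, and [0.63397]): 1 − (1 − 0.78512)(1 − 0.96090)(1 − 0.63397) = 0.997

0.997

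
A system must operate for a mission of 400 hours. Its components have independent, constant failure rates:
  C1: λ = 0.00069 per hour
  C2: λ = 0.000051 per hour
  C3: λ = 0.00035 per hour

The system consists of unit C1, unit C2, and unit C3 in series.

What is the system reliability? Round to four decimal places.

0.6464

R(C1) = exp(−0.00069 × 400) = 0.758813
R(C2) = exp(−0.000051 × 400) = 0.979807
R(C3) = exp(−0.00035 × 400) = 0.869358
Series (C1, C2, and C3): 0.758813 × 0.979807 × 0.869358 = 0.6464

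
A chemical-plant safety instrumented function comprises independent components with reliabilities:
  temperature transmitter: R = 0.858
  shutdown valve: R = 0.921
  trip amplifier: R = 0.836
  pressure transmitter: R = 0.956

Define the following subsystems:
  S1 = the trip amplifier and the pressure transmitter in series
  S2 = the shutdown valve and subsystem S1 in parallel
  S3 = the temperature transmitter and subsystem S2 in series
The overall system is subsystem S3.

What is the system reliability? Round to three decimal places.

0.844

Series (trip amplifier and pressure transmitter): 0.83600 × 0.95600 = 0.79922
Parallel (shutdown valve and [0.79922]): 1 − (1 − 0.92100)(1 − 0.79922) = 0.98414
Series (temperature transmitter and [0.98414]): 0.85800 × 0.98414 = 0.844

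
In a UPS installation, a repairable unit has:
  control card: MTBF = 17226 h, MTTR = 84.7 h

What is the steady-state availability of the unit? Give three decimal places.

A(control card) = MTBF/(MTBF+MTTR) = 17226/(17226+84.7) = 0.995

0.995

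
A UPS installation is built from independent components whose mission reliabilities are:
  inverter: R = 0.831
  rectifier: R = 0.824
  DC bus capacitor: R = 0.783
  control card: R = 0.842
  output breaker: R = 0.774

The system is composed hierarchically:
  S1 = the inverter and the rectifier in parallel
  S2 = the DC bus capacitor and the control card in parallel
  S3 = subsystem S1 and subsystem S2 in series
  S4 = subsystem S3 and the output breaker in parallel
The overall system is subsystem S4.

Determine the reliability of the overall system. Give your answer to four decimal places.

0.9858

Parallel (inverter and rectifier): 1 − (1 − 0.831000)(1 − 0.824000) = 0.970256
Parallel (DC bus capacitor and control card): 1 − (1 − 0.783000)(1 − 0.842000) = 0.965714
Series ([0.970256] and [0.965714]): 0.970256 × 0.965714 = 0.936990
Parallel ([0.936990] and output breaker): 1 − (1 − 0.936990)(1 − 0.774000) = 0.9858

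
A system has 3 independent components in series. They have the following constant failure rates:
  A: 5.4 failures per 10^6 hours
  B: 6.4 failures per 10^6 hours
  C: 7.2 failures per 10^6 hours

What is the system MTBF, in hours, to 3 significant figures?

Series of exponential components: λ_sys = Σ λ_i
λ_sys = 0.0000054 + 0.0000064 + 0.0000072 = 1.9000e-05 /h
MTBF = 1 / λ_sys = 52600 h

52600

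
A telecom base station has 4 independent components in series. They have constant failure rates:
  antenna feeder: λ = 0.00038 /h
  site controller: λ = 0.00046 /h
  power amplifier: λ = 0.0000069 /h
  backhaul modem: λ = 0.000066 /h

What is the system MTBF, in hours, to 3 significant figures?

1100

Series of exponential components: λ_sys = Σ λ_i
λ_sys = 0.00038 + 0.00046 + 0.0000069 + 0.000066 = 9.1290e-04 /h
MTBF = 1 / λ_sys = 1100 h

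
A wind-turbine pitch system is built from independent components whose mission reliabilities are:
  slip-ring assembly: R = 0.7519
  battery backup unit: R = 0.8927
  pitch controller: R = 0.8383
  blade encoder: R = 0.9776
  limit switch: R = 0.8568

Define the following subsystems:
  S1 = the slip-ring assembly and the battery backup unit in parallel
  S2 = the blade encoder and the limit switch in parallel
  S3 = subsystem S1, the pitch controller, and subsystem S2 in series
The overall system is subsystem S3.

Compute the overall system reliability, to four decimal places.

Parallel (slip-ring assembly and battery backup unit): 1 − (1 − 0.751900)(1 − 0.892700) = 0.973379
Parallel (blade encoder and limit switch): 1 − (1 − 0.977600)(1 − 0.856800) = 0.996792
Series ([0.973379], pitch controller, and [0.996792]): 0.973379 × 0.838300 × 0.996792 = 0.8134

0.8134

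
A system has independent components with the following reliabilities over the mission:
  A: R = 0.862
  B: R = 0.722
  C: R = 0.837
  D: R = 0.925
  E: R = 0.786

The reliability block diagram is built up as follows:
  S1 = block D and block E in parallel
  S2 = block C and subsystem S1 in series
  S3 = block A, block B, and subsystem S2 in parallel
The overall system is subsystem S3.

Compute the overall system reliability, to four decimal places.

Parallel (D and E): 1 − (1 − 0.925000)(1 − 0.786000) = 0.983950
Series (C and [0.983950]): 0.837000 × 0.983950 = 0.823566
Parallel (A, B, and [0.823566]): 1 − (1 − 0.862000)(1 − 0.722000)(1 − 0.823566) = 0.9932

0.9932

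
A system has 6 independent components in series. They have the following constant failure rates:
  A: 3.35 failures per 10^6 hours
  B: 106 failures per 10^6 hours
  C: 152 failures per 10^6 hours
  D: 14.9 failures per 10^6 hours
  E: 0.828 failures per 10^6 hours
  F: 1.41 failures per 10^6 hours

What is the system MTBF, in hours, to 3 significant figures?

Series of exponential components: λ_sys = Σ λ_i
λ_sys = 0.00000335 + 0.000106 + 0.000152 + 0.0000149 + 0.000000828 + 0.00000141 = 2.7849e-04 /h
MTBF = 1 / λ_sys = 3590 h

3590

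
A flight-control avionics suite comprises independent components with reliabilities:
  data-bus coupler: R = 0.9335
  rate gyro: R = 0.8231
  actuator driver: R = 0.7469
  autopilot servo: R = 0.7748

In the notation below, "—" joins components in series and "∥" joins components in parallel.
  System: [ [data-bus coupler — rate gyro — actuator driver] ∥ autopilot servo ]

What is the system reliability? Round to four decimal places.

0.9040

Series (data-bus coupler, rate gyro, and actuator driver): 0.933500 × 0.823100 × 0.746900 = 0.573891
Parallel ([0.573891] and autopilot servo): 1 − (1 − 0.573891)(1 − 0.774800) = 0.9040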